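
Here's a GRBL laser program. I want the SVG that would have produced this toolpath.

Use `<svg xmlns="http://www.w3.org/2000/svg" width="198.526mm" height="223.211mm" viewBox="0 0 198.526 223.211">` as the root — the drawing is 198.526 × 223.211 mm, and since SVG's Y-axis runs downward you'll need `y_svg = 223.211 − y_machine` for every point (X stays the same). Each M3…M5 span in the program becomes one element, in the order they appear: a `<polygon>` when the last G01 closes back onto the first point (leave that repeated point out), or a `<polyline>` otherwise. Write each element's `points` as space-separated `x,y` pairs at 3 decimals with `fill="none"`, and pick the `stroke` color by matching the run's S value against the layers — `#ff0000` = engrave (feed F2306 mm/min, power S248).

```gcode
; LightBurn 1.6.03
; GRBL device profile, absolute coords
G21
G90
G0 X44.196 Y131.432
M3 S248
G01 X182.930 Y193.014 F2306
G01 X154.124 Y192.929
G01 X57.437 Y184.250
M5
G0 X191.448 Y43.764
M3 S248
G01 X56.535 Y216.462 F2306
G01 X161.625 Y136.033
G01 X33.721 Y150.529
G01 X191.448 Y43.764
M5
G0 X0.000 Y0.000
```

y_svg = 223.211 − y_m. Every run uses S248, so all elements get stroke `#ff0000` (engrave).

[1] open run; points: 44.196,91.779 182.930,30.197 154.124,30.282 57.437,38.961

[2] closed run; points: 191.448,179.447 56.535,6.749 161.625,87.178 33.721,72.682

<svg xmlns="http://www.w3.org/2000/svg" width="198.526mm" height="223.211mm" viewBox="0 0 198.526 223.211">
  <polyline points="44.196,91.779 182.930,30.197 154.124,30.282 57.437,38.961" fill="none" stroke="#ff0000"/>
  <polygon points="191.448,179.447 56.535,6.749 161.625,87.178 33.721,72.682" fill="none" stroke="#ff0000"/>
</svg>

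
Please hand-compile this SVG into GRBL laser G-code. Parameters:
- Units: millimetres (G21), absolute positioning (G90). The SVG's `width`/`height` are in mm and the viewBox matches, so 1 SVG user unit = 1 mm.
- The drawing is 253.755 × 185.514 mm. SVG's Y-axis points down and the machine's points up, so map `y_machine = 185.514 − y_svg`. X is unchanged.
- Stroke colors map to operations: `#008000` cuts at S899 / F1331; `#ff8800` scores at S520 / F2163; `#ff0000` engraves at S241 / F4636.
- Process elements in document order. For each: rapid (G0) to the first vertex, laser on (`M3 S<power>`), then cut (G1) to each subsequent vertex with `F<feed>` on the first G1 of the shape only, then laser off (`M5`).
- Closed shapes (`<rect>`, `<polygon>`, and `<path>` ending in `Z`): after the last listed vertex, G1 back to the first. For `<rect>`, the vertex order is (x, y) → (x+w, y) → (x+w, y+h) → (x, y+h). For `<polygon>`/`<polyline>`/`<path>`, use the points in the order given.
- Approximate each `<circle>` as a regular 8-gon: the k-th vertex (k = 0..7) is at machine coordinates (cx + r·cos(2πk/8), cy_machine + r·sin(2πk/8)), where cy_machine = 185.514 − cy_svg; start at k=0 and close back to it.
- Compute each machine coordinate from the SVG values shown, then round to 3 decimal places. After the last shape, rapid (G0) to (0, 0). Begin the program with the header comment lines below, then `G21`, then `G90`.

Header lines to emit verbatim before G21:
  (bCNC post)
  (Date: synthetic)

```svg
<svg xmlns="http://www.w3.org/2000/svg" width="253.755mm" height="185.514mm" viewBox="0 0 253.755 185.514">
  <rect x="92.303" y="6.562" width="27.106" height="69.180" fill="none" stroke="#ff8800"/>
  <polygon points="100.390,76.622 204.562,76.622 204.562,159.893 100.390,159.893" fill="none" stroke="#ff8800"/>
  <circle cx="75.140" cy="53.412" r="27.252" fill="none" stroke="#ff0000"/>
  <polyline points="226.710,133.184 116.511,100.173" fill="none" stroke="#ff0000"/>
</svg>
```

(bCNC post)
(Date: synthetic)
G21
G90
G0 X92.303 Y178.952
M3 S520
G1 X119.409 Y178.952 F2163
G1 X119.409 Y109.772
G1 X92.303 Y109.772
G1 X92.303 Y178.952
M5
G0 X100.390 Y108.892
M3 S520
G1 X204.562 Y108.892 F2163
G1 X204.562 Y25.621
G1 X100.390 Y25.621
G1 X100.390 Y108.892
M5
G0 X102.392 Y132.102
M3 S241
G1 X94.410 Y151.372 F4636
G1 X75.140 Y159.354
G1 X55.870 Y151.372
G1 X47.888 Y132.102
G1 X55.870 Y112.832
G1 X75.140 Y104.850
G1 X94.410 Y112.832
G1 X102.392 Y132.102
M5
G0 X226.710 Y52.330
M3 S241
G1 X116.511 Y85.341 F4636
M5
G0 X0.000 Y0.000

Since the viewBox matches the mm dimensions, user units are millimetres directly. The only transform is the Y-flip y_m = 185.514 − y_svg.

Shape 1 is a rectangle drawn with `<rect>`. Its stroke #ff8800 means score at S520, F2163. After flipping Y the toolpath is (92.303,178.952) → (119.409,178.952) → (119.409,109.772) → (92.303,109.772) → (92.303,178.952), returning to the start.

Shape 2 is a rectangle drawn with `<polygon>`. Its stroke #ff8800 means score at S520, F2163. After flipping Y the toolpath is (100.390,108.892) → (204.562,108.892) → (204.562,25.621) → (100.390,25.621) → (100.390,108.892), returning to the start.

Shape 3 is a circle drawn with `<circle>`. Its stroke #ff0000 means engrave at S241, F4636. After flipping Y the toolpath is (102.392,132.102) → (94.410,151.372) → (75.140,159.354) → (55.870,151.372) → (47.888,132.102) → (55.870,112.832) → (75.140,104.850) → (94.410,112.832) → (102.392,132.102), returning to the start.

Shape 4 is a line segment drawn with `<polyline>`. Its stroke #ff0000 means engrave at S241, F4636. After flipping Y the toolpath is (226.710,52.330) → (116.511,85.341).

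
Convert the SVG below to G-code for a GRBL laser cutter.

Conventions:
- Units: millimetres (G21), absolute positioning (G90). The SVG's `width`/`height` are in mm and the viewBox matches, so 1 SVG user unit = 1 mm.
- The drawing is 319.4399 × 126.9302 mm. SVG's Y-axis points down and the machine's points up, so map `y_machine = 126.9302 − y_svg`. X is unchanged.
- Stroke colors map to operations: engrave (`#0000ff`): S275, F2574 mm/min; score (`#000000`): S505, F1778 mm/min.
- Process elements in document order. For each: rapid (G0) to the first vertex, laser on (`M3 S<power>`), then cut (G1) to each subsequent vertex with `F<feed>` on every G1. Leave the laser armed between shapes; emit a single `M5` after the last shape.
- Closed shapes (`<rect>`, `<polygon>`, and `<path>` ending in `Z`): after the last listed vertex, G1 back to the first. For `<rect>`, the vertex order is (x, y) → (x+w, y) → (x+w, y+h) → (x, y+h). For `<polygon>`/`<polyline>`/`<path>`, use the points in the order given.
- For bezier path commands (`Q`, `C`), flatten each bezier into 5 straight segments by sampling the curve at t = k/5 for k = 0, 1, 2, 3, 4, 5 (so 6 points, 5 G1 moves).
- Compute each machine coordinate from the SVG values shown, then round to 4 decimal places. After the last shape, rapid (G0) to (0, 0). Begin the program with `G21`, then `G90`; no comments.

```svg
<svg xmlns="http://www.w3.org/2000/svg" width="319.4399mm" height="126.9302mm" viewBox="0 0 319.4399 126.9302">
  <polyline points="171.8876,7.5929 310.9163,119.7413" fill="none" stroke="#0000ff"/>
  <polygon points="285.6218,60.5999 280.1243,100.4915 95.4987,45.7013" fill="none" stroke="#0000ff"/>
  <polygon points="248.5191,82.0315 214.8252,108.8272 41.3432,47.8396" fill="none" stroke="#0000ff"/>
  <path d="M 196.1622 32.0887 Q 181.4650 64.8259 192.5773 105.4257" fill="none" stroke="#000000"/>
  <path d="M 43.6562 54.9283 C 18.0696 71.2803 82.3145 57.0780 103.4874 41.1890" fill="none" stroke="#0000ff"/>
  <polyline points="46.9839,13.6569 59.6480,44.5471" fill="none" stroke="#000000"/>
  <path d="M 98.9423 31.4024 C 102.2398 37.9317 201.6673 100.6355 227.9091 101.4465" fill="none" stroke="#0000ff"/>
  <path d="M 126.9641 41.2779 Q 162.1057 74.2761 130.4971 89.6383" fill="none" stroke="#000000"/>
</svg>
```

G21
G90
G0 X171.8876 Y119.3373
M3 S275
G1 X310.9163 Y7.1889 F2574
G0 X285.6218 Y66.3303
M3 S275
G1 X280.1243 Y26.4387 F2574
G1 X95.4987 Y81.2289 F2574
G1 X285.6218 Y66.3303 F2574
G0 X248.5191 Y44.8987
M3 S275
G1 X214.8252 Y18.1030 F2574
G1 X41.3432 Y79.0906 F2574
G1 X248.5191 Y44.8987 F2574
G0 X196.1622 Y94.8415
M3 S505
G1 X191.3157 Y81.4321 F1778
G1 X188.5340 Y67.3937 F1778
G1 X187.8170 Y52.7263 F1778
G1 X189.1648 Y37.4299 F1778
G1 X192.5773 Y21.5045 F1778
G0 X43.6562 Y72.0019
M3 S275
G1 X38.0208 Y65.6263 F2574
G1 X47.5656 Y65.1980 F2574
G1 X65.9112 Y69.3315 F2574
G1 X86.6782 Y76.6411 F2574
G1 X103.4874 Y85.7412 F2574
G0 X46.9839 Y113.2733
M3 S505
G1 X59.6480 Y82.3831 F1778
G0 X98.9423 Y95.5278
M3 S275
G1 X111.1019 Y85.8138 F2574
G1 X138.2055 Y68.2852 F2574
G1 X172.1260 Y48.6091 F2574
G1 X204.7363 Y32.4529 F2574
G1 X227.9091 Y25.4837 F2574
G0 X126.9641 Y85.6523
M3 S505
G1 X138.3507 Y73.1585 F1778
G1 X144.3973 Y62.0755 F1778
G1 X145.1039 Y52.4034 F1778
G1 X140.4705 Y44.1422 F1778
G1 X130.4971 Y37.2919 F1778
M5
G0 X0.0000 Y0.0000

viewBox `0 0 319.4399 126.9302` with mm width/height → 1 unit = 1 mm. Flip: y_m = 126.9302 − y_svg.

**Shape 1** — `<polyline>` line segment, stroke `#0000ff` → engrave (S275, F2574). Machine vertices: (171.8876,119.3373) → (310.9163,7.1889). Open path.

**Shape 2** — `<polygon>` closed polygon, stroke `#0000ff` → engrave (S275, F2574). Machine vertices: (285.6218,66.3303) → (280.1243,26.4387) → (95.4987,81.2289) → (285.6218,66.3303). Closed: final G1 returns to the first vertex.

**Shape 3** — `<polygon>` closed polygon, stroke `#0000ff` → engrave (S275, F2574). Machine vertices: (248.5191,44.8987) → (214.8252,18.1030) → (41.3432,79.0906) → (248.5191,44.8987). Closed: final G1 returns to the first vertex.

**Shape 4** — `<path>` quadratic bezier, stroke `#000000` → score (S505, F1778). Control points (SVG): P0=(196.1622,32.0887), P1=(181.4650,64.8259), P2=(192.5773,105.4257); sampled at t=k/5. Machine vertices: (196.1622,94.8415) → (191.3157,81.4321) → (188.5340,67.3937) → (187.8170,52.7263) → (189.1648,37.4299) → (192.5773,21.5045). Open path.

**Shape 5** — `<path>` cubic bezier, stroke `#0000ff` → engrave (S275, F2574). Control points (SVG): P0=(43.6562,54.9283), P1=(18.0696,71.2803), P2=(82.3145,57.0780), P3=(103.4874,41.1890); sampled at t=k/5. Machine vertices: (43.6562,72.0019) → (38.0208,65.6263) → (47.5656,65.1980) → (65.9112,69.3315) → (86.6782,76.6411) → (103.4874,85.7412). Open path.

**Shape 6** — `<polyline>` line segment, stroke `#000000` → score (S505, F1778). Machine vertices: (46.9839,113.2733) → (59.6480,82.3831). Open path.

**Shape 7** — `<path>` cubic bezier, stroke `#0000ff` → engrave (S275, F2574). Control points (SVG): P0=(98.9423,31.4024), P1=(102.2398,37.9317), P2=(201.6673,100.6355), P3=(227.9091,101.4465); sampled at t=k/5. Machine vertices: (98.9423,95.5278) → (111.1019,85.8138) → (138.2055,68.2852) → (172.1260,48.6091) → (204.7363,32.4529) → (227.9091,25.4837). Open path.

**Shape 8** — `<path>` quadratic bezier, stroke `#000000` → score (S505, F1778). Control points (SVG): P0=(126.9641,41.2779), P1=(162.1057,74.2761), P2=(130.4971,89.6383); sampled at t=k/5. Machine vertices: (126.9641,85.6523) → (138.3507,73.1585) → (144.3973,62.0755) → (145.1039,52.4034) → (140.4705,44.1422) → (130.4971,37.2919). Open path.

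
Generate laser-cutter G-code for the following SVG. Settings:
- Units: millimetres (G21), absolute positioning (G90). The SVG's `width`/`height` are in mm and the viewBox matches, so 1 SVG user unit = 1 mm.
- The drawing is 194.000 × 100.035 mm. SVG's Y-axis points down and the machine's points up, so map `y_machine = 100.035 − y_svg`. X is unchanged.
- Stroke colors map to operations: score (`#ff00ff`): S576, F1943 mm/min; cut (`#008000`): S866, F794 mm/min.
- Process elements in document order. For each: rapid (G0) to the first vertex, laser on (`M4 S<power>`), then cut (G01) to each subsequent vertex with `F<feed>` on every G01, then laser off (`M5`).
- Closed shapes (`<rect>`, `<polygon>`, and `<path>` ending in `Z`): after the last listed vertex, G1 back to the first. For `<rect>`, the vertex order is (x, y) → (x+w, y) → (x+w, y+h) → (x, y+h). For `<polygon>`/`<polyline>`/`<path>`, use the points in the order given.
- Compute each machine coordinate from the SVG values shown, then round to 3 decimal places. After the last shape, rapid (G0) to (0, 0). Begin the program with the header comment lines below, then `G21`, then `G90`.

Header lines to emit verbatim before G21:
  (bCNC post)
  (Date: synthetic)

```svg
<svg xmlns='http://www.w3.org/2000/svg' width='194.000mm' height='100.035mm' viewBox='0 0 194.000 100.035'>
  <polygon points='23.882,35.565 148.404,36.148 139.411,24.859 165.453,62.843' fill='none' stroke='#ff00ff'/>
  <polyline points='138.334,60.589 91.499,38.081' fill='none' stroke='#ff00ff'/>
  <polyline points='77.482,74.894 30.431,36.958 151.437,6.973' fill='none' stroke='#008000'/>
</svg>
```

(bCNC post)
(Date: synthetic)
G21
G90
G0 X23.882 Y64.470
M4 S576
G01 X148.404 Y63.887 F1943
G01 X139.411 Y75.176 F1943
G01 X165.453 Y37.192 F1943
G01 X23.882 Y64.470 F1943
M5
G0 X138.334 Y39.446
M4 S576
G01 X91.499 Y61.954 F1943
M5
G0 X77.482 Y25.141
M4 S866
G01 X30.431 Y63.077 F794
G01 X151.437 Y93.062 F794
M5
G0 X0.000 Y0.000

1 u = 1 mm; y_m = 100.035 − y.

[1] `<polygon>` closed polygon, #ff00ff→score S576 F1943: (23.882,64.470) → (148.404,63.887) → (139.411,75.176) → (165.453,37.192) → (23.882,64.470) (closed)

[2] `<polyline>` line segment, #ff00ff→score S576 F1943: (138.334,39.446) → (91.499,61.954)

[3] `<polyline>` open polyline, #008000→cut S866 F794: (77.482,25.141) → (30.431,63.077) → (151.437,93.062)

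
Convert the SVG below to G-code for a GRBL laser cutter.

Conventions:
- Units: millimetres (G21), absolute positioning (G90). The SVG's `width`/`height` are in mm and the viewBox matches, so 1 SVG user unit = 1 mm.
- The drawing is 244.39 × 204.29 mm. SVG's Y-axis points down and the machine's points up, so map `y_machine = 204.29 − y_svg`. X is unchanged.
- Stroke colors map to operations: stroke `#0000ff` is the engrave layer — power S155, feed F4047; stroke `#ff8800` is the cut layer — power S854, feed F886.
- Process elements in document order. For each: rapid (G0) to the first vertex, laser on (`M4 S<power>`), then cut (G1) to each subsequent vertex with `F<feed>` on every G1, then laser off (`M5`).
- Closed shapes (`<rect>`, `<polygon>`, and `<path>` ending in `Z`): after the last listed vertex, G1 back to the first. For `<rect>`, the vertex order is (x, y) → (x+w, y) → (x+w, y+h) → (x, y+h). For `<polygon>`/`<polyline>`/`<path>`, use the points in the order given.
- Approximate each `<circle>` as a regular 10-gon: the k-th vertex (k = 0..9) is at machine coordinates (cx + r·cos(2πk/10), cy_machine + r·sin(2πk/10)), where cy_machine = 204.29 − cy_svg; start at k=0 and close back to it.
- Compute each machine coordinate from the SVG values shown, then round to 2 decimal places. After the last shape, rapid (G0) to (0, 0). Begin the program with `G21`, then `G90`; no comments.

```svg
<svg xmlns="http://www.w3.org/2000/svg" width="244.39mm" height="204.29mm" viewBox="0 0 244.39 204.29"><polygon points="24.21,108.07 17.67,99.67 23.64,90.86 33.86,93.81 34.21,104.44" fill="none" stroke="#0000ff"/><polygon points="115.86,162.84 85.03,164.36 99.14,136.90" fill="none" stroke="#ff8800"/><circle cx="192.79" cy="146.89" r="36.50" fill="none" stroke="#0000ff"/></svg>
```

1 u = 1 mm; y_m = 204.29 − y.

[1] `<polygon>` regular polygon, #0000ff→engrave S155 F4047: (24.21,96.22) → (17.67,104.62) → (23.64,113.43) → (33.86,110.48) → (34.21,99.85) → (24.21,96.22) (closed)

[2] `<polygon>` regular polygon, #ff8800→cut S854 F886: (115.86,41.45) → (85.03,39.93) → (99.14,67.39) → (115.86,41.45) (closed)

[3] `<circle>` circle, #0000ff→engrave S155 F4047: (229.29,57.40) → (222.32,78.85) → (204.07,92.11) → (181.51,92.11) → (163.26,78.85) → (156.29,57.40) → (163.26,35.95) → (181.51,22.69) → (204.07,22.69) → (222.32,35.95) → (229.29,57.40) (closed)

G21
G90
G0 X24.21 Y96.22
M4 S155
G1 X17.67 Y104.62 F4047
G1 X23.64 Y113.43 F4047
G1 X33.86 Y110.48 F4047
G1 X34.21 Y99.85 F4047
G1 X24.21 Y96.22 F4047
M5
G0 X115.86 Y41.45
M4 S854
G1 X85.03 Y39.93 F886
G1 X99.14 Y67.39 F886
G1 X115.86 Y41.45 F886
M5
G0 X229.29 Y57.40
M4 S155
G1 X222.32 Y78.85 F4047
G1 X204.07 Y92.11 F4047
G1 X181.51 Y92.11 F4047
G1 X163.26 Y78.85 F4047
G1 X156.29 Y57.40 F4047
G1 X163.26 Y35.95 F4047
G1 X181.51 Y22.69 F4047
G1 X204.07 Y22.69 F4047
G1 X222.32 Y35.95 F4047
G1 X229.29 Y57.40 F4047
M5
G0 X0.00 Y0.00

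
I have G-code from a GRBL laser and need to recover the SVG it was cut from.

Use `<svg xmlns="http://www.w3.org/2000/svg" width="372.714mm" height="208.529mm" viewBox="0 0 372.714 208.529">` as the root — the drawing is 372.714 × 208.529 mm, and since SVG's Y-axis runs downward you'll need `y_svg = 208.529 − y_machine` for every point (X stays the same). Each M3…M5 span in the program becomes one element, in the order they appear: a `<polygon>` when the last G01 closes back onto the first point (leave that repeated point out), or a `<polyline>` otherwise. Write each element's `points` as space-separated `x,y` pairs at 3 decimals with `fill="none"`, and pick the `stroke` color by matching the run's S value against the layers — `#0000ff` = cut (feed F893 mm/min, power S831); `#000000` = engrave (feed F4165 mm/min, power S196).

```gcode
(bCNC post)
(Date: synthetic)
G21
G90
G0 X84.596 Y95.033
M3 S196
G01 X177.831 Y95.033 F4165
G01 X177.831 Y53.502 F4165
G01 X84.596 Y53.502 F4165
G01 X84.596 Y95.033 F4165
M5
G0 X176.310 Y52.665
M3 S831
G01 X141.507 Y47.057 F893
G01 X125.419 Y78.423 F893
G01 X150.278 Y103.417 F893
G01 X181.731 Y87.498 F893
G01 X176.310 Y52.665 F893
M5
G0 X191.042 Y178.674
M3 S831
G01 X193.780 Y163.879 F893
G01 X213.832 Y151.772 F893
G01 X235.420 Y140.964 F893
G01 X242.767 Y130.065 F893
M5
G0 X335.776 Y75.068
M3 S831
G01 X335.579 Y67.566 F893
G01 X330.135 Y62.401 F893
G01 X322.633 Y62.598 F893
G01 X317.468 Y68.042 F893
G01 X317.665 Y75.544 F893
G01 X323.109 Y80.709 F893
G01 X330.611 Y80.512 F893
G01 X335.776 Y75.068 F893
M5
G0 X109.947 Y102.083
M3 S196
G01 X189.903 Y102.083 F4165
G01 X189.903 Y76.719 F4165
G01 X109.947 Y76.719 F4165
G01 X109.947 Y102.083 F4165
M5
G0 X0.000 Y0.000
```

<svg xmlns="http://www.w3.org/2000/svg" width="372.714mm" height="208.529mm" viewBox="0 0 372.714 208.529">
  <polygon points="84.596,113.496 177.831,113.496 177.831,155.027 84.596,155.027" fill="none" stroke="#000000"/>
  <polygon points="176.310,155.864 141.507,161.472 125.419,130.106 150.278,105.112 181.731,121.031" fill="none" stroke="#0000ff"/>
  <polyline points="191.042,29.855 193.780,44.650 213.832,56.757 235.420,67.565 242.767,78.464" fill="none" stroke="#0000ff"/>
  <polygon points="335.776,133.461 335.579,140.963 330.135,146.128 322.633,145.931 317.468,140.487 317.665,132.985 323.109,127.820 330.611,128.017" fill="none" stroke="#0000ff"/>
  <polygon points="109.947,106.446 189.903,106.446 189.903,131.810 109.947,131.810" fill="none" stroke="#000000"/>
</svg>

y_svg = 208.529 − y_m.

[1] S196→`#000000` (engrave); closed run; points: 84.596,113.496 177.831,113.496 177.831,155.027 84.596,155.027

[2] S831→`#0000ff` (cut); closed run; points: 176.310,155.864 141.507,161.472 125.419,130.106 150.278,105.112 181.731,121.031

[3] S831→`#0000ff` (cut); open run; points: 191.042,29.855 193.780,44.650 213.832,56.757 235.420,67.565 242.767,78.464

[4] S831→`#0000ff` (cut); closed run; points: 335.776,133.461 335.579,140.963 330.135,146.128 322.633,145.931 317.468,140.487 317.665,132.985 323.109,127.820 330.611,128.017

[5] S196→`#000000` (engrave); closed run; points: 109.947,106.446 189.903,106.446 189.903,131.810 109.947,131.810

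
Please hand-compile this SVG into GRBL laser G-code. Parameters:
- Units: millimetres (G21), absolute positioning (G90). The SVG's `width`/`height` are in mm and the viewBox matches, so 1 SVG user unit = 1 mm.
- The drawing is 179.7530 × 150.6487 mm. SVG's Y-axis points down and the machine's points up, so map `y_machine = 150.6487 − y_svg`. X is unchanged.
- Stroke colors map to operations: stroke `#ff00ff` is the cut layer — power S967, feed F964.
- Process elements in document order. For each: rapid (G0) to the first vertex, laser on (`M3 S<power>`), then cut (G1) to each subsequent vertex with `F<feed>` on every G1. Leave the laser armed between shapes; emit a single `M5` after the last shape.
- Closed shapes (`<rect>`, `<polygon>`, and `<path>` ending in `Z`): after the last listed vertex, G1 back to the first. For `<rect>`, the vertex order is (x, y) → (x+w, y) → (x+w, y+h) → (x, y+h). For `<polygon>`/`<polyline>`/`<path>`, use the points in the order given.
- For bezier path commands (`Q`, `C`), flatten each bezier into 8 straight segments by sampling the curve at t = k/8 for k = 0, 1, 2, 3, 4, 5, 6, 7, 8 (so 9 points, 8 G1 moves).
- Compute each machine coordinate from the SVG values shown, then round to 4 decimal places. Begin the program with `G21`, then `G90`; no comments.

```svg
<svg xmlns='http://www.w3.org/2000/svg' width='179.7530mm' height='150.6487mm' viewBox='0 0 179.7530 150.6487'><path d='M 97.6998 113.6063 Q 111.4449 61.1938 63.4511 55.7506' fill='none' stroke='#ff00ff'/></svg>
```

Since the viewBox matches the mm dimensions, user units are millimetres directly. The only transform is the Y-flip y_m = 150.6487 − y_svg.

Shape 1 is a quadratic bezier drawn with `<path>`. Its stroke #ff00ff means cut at S967, F964. After flipping Y the toolpath is (97.6998,37.0424) → (100.1714,49.4116) → (100.7137,60.3131) → (99.3266,69.7467) → (96.0102,77.7126) → (90.7644,84.2106) → (83.5893,89.2409) → (74.4849,92.8034) → (63.4511,94.8981).

G21
G90
G0 X97.6998 Y37.0424
M3 S967
G1 X100.1714 Y49.4116 F964
G1 X100.7137 Y60.3131 F964
G1 X99.3266 Y69.7467 F964
G1 X96.0102 Y77.7126 F964
G1 X90.7644 Y84.2106 F964
G1 X83.5893 Y89.2409 F964
G1 X74.4849 Y92.8034 F964
G1 X63.4511 Y94.8981 F964
M5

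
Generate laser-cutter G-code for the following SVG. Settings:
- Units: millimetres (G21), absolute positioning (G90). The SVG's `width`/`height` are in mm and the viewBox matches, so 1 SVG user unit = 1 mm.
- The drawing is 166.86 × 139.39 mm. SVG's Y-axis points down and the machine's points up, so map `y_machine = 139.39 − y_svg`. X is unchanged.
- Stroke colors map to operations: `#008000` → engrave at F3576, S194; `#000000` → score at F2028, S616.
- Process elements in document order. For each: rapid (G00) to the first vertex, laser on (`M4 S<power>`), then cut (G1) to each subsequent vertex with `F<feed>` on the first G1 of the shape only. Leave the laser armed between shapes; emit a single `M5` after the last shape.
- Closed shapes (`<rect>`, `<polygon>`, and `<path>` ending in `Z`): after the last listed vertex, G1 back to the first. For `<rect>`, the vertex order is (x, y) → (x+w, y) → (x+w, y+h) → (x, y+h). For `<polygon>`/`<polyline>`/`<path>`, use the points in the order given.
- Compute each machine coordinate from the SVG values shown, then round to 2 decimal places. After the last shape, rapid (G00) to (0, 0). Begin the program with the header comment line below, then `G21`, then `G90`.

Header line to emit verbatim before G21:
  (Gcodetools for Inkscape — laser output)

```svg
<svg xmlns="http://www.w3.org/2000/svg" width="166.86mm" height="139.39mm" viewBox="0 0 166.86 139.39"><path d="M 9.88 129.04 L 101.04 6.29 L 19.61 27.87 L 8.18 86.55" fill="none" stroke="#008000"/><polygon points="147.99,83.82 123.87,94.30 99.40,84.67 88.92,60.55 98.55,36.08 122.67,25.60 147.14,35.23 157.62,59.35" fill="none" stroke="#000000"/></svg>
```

1 u = 1 mm; y_m = 139.39 − y.

[1] `<path>` open polyline, #008000→engrave S194 F3576: (9.88,10.35) → (101.04,133.10) → (19.61,111.52) → (8.18,52.84)

[2] `<polygon>` regular polygon, #000000→score S616 F2028: (147.99,55.57) → (123.87,45.09) → (99.40,54.72) → (88.92,78.84) → (98.55,103.31) → (122.67,113.79) → (147.14,104.16) → (157.62,80.04) → (147.99,55.57) (closed)

(Gcodetools for Inkscape — laser output)
G21
G90
G00 X9.88 Y10.35
M4 S194
G1 X101.04 Y133.10 F3576
G1 X19.61 Y111.52
G1 X8.18 Y52.84
G00 X147.99 Y55.57
M4 S616
G1 X123.87 Y45.09 F2028
G1 X99.40 Y54.72
G1 X88.92 Y78.84
G1 X98.55 Y103.31
G1 X122.67 Y113.79
G1 X147.14 Y104.16
G1 X157.62 Y80.04
G1 X147.99 Y55.57
M5
G00 X0.00 Y0.00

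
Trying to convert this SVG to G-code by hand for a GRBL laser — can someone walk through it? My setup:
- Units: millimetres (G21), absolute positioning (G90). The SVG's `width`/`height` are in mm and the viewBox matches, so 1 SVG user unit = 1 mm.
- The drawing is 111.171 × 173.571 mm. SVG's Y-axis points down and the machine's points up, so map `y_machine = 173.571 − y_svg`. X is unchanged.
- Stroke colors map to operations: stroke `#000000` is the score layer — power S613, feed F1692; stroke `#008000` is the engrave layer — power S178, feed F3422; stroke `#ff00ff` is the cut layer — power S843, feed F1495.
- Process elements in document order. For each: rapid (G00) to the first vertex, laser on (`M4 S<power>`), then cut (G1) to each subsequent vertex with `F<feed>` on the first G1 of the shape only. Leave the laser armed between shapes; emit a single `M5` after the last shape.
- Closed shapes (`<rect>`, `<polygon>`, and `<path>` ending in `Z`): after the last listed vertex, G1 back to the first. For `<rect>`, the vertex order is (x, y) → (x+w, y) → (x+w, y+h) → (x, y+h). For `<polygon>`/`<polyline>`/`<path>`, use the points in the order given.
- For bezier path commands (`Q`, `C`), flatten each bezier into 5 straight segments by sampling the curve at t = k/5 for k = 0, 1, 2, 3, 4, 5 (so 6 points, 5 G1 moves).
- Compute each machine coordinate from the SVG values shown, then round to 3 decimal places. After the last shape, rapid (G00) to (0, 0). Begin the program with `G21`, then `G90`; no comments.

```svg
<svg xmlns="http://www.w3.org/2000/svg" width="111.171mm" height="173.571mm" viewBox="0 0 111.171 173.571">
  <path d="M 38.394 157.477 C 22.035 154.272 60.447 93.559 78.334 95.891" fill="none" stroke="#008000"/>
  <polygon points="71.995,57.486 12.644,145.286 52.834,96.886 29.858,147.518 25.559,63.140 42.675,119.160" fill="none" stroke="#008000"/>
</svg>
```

viewBox `0 0 111.171 173.571` with mm width/height → 1 unit = 1 mm. Flip: y_m = 173.571 − y_svg.

**Shape 1** — `<path>` cubic bezier, stroke `#008000` → engrave (S178, F3422). Control points (SVG): P0=(38.394,157.477), P1=(22.035,154.272), P2=(60.447,93.559), P3=(78.334,95.891); sampled at t=k/5. Machine vertices: (38.394,16.094) → (34.549,23.954) → (40.234,39.828) → (51.837,57.932) → (65.741,72.478) → (78.334,77.680). Open path.

**Shape 2** — `<polygon>` closed polygon, stroke `#008000` → engrave (S178, F3422). Machine vertices: (71.995,116.085) → (12.644,28.285) → (52.834,76.685) → (29.858,26.053) → (25.559,110.431) → (42.675,54.411) → (71.995,116.085). Closed: final G1 returns to the first vertex.

G21
G90
G00 X38.394 Y16.094
M4 S178
G1 X34.549 Y23.954 F3422
G1 X40.234 Y39.828
G1 X51.837 Y57.932
G1 X65.741 Y72.478
G1 X78.334 Y77.680
G00 X71.995 Y116.085
M4 S178
G1 X12.644 Y28.285 F3422
G1 X52.834 Y76.685
G1 X29.858 Y26.053
G1 X25.559 Y110.431
G1 X42.675 Y54.411
G1 X71.995 Y116.085
M5
G00 X0.000 Y0.000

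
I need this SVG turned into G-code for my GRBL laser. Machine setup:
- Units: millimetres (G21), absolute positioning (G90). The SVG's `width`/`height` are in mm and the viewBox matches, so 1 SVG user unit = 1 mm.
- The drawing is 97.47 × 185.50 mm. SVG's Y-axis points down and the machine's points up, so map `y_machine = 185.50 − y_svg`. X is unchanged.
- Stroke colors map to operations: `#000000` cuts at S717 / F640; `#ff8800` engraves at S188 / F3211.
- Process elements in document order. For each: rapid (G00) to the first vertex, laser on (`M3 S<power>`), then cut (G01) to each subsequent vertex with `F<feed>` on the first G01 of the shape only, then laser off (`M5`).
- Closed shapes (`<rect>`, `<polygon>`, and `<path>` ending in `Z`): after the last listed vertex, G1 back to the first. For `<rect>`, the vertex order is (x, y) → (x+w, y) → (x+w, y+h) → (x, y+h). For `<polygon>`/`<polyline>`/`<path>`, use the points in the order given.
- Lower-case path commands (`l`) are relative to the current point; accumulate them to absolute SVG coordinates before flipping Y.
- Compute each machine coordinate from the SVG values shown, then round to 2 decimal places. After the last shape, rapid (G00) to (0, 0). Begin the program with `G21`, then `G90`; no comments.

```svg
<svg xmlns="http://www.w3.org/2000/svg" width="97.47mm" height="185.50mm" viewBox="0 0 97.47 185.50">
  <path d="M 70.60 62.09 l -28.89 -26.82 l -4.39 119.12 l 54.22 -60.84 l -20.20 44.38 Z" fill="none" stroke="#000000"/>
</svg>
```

viewBox `0 0 97.47 185.50` with mm width/height → 1 unit = 1 mm. Flip: y_m = 185.50 − y_svg.

**Shape 1** — `<path>` closed polygon, stroke `#000000` → cut (S717, F640). Machine vertices: (70.60,123.41) → (41.71,150.23) → (37.32,31.11) → (91.54,91.95) → (71.34,47.57) → (70.60,123.41). Closed: final G1 returns to the first vertex.

G21
G90
G00 X70.60 Y123.41
M3 S717
G01 X41.71 Y150.23 F640
G01 X37.32 Y31.11
G01 X91.54 Y91.95
G01 X71.34 Y47.57
G01 X70.60 Y123.41
M5
G00 X0.00 Y0.00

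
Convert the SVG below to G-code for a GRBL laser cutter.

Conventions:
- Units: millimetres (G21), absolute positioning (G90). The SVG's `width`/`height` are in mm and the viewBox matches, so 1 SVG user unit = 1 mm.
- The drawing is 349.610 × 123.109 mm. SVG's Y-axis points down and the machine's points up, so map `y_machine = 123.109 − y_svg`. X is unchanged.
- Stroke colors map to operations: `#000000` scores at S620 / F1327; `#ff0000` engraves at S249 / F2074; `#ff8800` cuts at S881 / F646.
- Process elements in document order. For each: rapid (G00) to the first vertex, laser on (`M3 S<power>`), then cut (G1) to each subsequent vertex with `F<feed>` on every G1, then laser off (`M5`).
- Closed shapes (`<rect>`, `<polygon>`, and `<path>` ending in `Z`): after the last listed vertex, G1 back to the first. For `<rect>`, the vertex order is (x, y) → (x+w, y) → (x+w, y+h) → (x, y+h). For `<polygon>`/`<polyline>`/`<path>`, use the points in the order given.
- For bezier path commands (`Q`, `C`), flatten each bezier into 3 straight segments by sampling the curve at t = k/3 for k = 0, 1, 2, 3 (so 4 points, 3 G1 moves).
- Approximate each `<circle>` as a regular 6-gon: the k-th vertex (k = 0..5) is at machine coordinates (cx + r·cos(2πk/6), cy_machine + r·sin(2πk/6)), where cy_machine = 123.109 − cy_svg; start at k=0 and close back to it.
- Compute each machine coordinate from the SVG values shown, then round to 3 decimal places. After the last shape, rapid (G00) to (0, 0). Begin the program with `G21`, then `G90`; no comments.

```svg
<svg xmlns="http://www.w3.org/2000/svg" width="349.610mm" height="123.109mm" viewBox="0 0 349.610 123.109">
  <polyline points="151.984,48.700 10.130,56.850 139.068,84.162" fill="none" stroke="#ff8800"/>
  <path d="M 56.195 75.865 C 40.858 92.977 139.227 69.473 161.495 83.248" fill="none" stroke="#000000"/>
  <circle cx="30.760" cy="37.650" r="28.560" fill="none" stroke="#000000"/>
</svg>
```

G21
G90
G00 X151.984 Y74.409
M3 S881
G1 X10.130 Y66.259 F646
G1 X139.068 Y38.947 F646
M5
G00 X56.195 Y47.244
M3 S620
G1 X71.730 Y40.786 F1327
G1 X120.890 Y44.095 F1327
G1 X161.495 Y39.861 F1327
M5
G00 X59.320 Y85.459
M3 S620
G1 X45.040 Y110.193 F1327
G1 X16.480 Y110.193 F1327
G1 X2.200 Y85.459 F1327
G1 X16.480 Y60.725 F1327
G1 X45.040 Y60.725 F1327
G1 X59.320 Y85.459 F1327
M5
G00 X0.000 Y0.000

Since the viewBox matches the mm dimensions, user units are millimetres directly. The only transform is the Y-flip y_m = 123.109 − y_svg.

Shape 1 is a open polyline drawn with `<polyline>`. Its stroke #ff8800 means cut at S881, F646. After flipping Y the toolpath is (151.984,74.409) → (10.130,66.259) → (139.068,38.947).

Shape 2 is a cubic bezier drawn with `<path>`. Its stroke #000000 means score at S620, F1327. After flipping Y the toolpath is (56.195,47.244) → (71.730,40.786) → (120.890,44.095) → (161.495,39.861).

Shape 3 is a circle drawn with `<circle>`. Its stroke #000000 means score at S620, F1327. After flipping Y the toolpath is (59.320,85.459) → (45.040,110.193) → (16.480,110.193) → (2.200,85.459) → (16.480,60.725) → (45.040,60.725) → (59.320,85.459), returning to the start.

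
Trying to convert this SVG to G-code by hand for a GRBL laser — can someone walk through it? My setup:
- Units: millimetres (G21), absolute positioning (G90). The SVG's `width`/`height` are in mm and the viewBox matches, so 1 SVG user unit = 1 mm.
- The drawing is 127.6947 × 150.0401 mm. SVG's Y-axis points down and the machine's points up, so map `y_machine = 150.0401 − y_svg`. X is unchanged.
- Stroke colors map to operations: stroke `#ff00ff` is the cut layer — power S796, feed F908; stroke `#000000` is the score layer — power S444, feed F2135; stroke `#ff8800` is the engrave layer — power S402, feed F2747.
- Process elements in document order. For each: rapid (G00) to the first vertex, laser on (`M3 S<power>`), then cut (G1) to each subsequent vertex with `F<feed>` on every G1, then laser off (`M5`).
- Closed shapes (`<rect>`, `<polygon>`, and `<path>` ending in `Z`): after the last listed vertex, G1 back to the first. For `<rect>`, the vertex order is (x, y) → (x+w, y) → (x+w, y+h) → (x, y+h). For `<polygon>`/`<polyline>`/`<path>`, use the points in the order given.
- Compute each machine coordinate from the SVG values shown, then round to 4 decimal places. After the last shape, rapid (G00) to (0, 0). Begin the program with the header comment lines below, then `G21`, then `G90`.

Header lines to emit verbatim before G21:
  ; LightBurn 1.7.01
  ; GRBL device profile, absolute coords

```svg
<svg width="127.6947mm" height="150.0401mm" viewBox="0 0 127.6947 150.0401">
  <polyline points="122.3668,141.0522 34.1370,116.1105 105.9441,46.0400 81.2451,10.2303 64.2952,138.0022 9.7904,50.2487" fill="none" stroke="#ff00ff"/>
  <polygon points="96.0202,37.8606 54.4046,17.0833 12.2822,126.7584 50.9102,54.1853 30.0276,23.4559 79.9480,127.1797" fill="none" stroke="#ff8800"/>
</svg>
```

Since the viewBox matches the mm dimensions, user units are millimetres directly. The only transform is the Y-flip y_m = 150.0401 − y_svg.

Shape 1 is a open polyline drawn with `<polyline>`. Its stroke #ff00ff means cut at S796, F908. After flipping Y the toolpath is (122.3668,8.9879) → (34.1370,33.9296) → (105.9441,104.0001) → (81.2451,139.8098) → (64.2952,12.0379) → (9.7904,99.7914).

Shape 2 is a closed polygon drawn with `<polygon>`. Its stroke #ff8800 means engrave at S402, F2747. After flipping Y the toolpath is (96.0202,112.1795) → (54.4046,132.9568) → (12.2822,23.2817) → (50.9102,95.8548) → (30.0276,126.5842) → (79.9480,22.8604) → (96.0202,112.1795), returning to the start.

; LightBurn 1.7.01
; GRBL device profile, absolute coords
G21
G90
G00 X122.3668 Y8.9879
M3 S796
G1 X34.1370 Y33.9296 F908
G1 X105.9441 Y104.0001 F908
G1 X81.2451 Y139.8098 F908
G1 X64.2952 Y12.0379 F908
G1 X9.7904 Y99.7914 F908
M5
G00 X96.0202 Y112.1795
M3 S402
G1 X54.4046 Y132.9568 F2747
G1 X12.2822 Y23.2817 F2747
G1 X50.9102 Y95.8548 F2747
G1 X30.0276 Y126.5842 F2747
G1 X79.9480 Y22.8604 F2747
G1 X96.0202 Y112.1795 F2747
M5
G00 X0.0000 Y0.0000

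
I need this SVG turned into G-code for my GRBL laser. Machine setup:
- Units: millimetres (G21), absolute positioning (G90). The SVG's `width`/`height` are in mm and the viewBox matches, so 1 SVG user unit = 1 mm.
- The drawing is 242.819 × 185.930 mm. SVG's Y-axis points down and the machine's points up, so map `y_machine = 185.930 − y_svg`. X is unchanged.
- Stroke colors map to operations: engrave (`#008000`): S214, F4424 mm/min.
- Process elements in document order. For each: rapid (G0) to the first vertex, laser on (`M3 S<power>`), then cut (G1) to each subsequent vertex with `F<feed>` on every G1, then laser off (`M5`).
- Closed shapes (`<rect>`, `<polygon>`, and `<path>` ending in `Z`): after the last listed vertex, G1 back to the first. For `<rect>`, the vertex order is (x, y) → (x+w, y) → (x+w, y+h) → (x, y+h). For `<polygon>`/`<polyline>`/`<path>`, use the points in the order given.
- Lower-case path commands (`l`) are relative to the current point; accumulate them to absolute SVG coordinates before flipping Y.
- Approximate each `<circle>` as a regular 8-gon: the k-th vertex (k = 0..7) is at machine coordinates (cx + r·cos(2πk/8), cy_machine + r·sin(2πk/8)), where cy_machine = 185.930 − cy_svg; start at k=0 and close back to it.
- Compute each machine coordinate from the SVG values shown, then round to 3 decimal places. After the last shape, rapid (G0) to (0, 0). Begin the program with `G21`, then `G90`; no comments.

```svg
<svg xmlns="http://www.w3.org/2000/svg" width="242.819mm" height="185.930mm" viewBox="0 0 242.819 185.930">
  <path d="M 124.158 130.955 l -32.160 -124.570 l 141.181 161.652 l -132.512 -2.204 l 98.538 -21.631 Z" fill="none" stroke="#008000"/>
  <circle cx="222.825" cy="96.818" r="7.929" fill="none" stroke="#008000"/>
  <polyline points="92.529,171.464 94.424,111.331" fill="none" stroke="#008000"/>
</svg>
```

G21
G90
G0 X124.158 Y54.975
M3 S214
G1 X91.998 Y179.545 F4424
G1 X233.179 Y17.893 F4424
G1 X100.667 Y20.097 F4424
G1 X199.205 Y41.728 F4424
G1 X124.158 Y54.975 F4424
M5
G0 X230.754 Y89.112
M3 S214
G1 X228.432 Y94.719 F4424
G1 X222.825 Y97.041 F4424
G1 X217.218 Y94.719 F4424
G1 X214.896 Y89.112 F4424
G1 X217.218 Y83.505 F4424
G1 X222.825 Y81.183 F4424
G1 X228.432 Y83.505 F4424
G1 X230.754 Y89.112 F4424
M5
G0 X92.529 Y14.466
M3 S214
G1 X94.424 Y74.599 F4424
M5
G0 X0.000 Y0.000

1 u = 1 mm; y_m = 185.930 − y.

[1] `<path>` closed polygon, #008000→engrave S214 F4424: (124.158,54.975) → (91.998,179.545) → (233.179,17.893) → (100.667,20.097) → (199.205,41.728) → (124.158,54.975) (closed)

[2] `<circle>` circle, #008000→engrave S214 F4424: (230.754,89.112) → (228.432,94.719) → (222.825,97.041) → (217.218,94.719) → (214.896,89.112) → (217.218,83.505) → (222.825,81.183) → (228.432,83.505) → (230.754,89.112) (closed)

[3] `<polyline>` line segment, #008000→engrave S214 F4424: (92.529,14.466) → (94.424,74.599)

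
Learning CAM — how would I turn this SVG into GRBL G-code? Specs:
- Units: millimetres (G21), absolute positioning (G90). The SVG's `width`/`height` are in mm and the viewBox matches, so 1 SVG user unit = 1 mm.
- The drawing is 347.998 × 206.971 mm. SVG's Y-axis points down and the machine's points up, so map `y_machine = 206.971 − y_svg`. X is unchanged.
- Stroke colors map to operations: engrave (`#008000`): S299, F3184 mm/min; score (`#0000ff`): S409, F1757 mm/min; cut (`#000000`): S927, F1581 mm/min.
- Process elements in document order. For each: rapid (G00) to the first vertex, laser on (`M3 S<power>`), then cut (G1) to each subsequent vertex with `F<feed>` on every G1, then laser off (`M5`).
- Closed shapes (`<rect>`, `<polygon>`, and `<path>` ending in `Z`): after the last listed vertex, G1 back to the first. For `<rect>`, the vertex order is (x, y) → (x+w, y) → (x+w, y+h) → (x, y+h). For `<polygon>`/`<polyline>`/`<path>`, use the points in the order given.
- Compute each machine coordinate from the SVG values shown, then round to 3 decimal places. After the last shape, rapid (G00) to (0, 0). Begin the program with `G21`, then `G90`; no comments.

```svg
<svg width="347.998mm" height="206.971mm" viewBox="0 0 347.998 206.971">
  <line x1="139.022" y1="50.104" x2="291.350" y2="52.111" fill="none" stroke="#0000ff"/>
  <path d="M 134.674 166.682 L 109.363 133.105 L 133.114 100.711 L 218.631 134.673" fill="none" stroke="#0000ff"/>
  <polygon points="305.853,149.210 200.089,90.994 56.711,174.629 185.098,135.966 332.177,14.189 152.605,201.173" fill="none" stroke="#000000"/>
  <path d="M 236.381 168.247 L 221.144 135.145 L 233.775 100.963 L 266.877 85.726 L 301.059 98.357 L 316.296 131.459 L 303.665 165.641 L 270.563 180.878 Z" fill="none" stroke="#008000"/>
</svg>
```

G21
G90
G00 X139.022 Y156.867
M3 S409
G1 X291.350 Y154.860 F1757
M5
G00 X134.674 Y40.289
M3 S409
G1 X109.363 Y73.866 F1757
G1 X133.114 Y106.260 F1757
G1 X218.631 Y72.298 F1757
M5
G00 X305.853 Y57.761
M3 S927
G1 X200.089 Y115.977 F1581
G1 X56.711 Y32.342 F1581
G1 X185.098 Y71.005 F1581
G1 X332.177 Y192.782 F1581
G1 X152.605 Y5.798 F1581
G1 X305.853 Y57.761 F1581
M5
G00 X236.381 Y38.724
M3 S299
G1 X221.144 Y71.826 F3184
G1 X233.775 Y106.008 F3184
G1 X266.877 Y121.245 F3184
G1 X301.059 Y108.614 F3184
G1 X316.296 Y75.512 F3184
G1 X303.665 Y41.330 F3184
G1 X270.563 Y26.093 F3184
G1 X236.381 Y38.724 F3184
M5
G00 X0.000 Y0.000

viewBox `0 0 347.998 206.971` with mm width/height → 1 unit = 1 mm. Flip: y_m = 206.971 − y_svg.

**Shape 1** — `<line>` line segment, stroke `#0000ff` → score (S409, F1757). Machine vertices: (139.022,156.867) → (291.350,154.860). Open path.

**Shape 2** — `<path>` open polyline, stroke `#0000ff` → score (S409, F1757). Machine vertices: (134.674,40.289) → (109.363,73.866) → (133.114,106.260) → (218.631,72.298). Open path.

**Shape 3** — `<polygon>` closed polygon, stroke `#000000` → cut (S927, F1581). Machine vertices: (305.853,57.761) → (200.089,115.977) → (56.711,32.342) → (185.098,71.005) → (332.177,192.782) → (152.605,5.798) → (305.853,57.761). Closed: final G1 returns to the first vertex.

**Shape 4** — `<path>` regular polygon, stroke `#008000` → engrave (S299, F3184). Machine vertices: (236.381,38.724) → (221.144,71.826) → (233.775,106.008) → (266.877,121.245) → (301.059,108.614) → (316.296,75.512) → (303.665,41.330) → (270.563,26.093) → (236.381,38.724). Closed: final G1 returns to the first vertex.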